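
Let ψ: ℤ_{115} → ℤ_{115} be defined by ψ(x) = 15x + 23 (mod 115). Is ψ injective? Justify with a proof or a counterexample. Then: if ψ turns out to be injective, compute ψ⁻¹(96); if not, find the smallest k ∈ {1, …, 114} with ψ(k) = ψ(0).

23

By definition, injectivity means: for all a, b in the domain, ψ(a) = ψ(b) implies a = b.
We have gcd(15, 115) = 5 > 1. Taking a = 0 and b = 23: ψ(0) = 23 and ψ(23) = 15·23 + 23 = 368 ≡ 23 (mod 115).
So ψ(0) = ψ(23) while 0 ≠ 23, so ψ is not injective.
Since ψ is not injective, we find the least positive k with ψ(k) = ψ(0): this means 15k ≡ 0 (mod 115), i.e. 115 ∣ 15k. Since gcd(15, 115) = 5, dividing through by 5 this holds exactly when 23 ∣ 3k, and as gcd(3, 23) = 1, exactly when 23 ∣ k.
The smallest positive such k is 23.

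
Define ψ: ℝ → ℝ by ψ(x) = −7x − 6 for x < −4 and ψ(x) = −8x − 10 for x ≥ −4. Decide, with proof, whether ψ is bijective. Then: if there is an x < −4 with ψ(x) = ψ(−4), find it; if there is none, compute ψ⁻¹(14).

-3

Both pieces are strictly decreasing (slopes −7 and −8), so each is injective on its own interval.
The left piece maps (−∞, −4) onto (22, ∞); the right piece maps [−4, ∞) onto (−∞, 22].
Since 22 = 22, the images partition ℝ: ψ is injective and surjective, hence bijective.
Because the two images are disjoint, no x < −4 has ψ(x) = ψ(−4), so we compute ψ⁻¹(14): 14 lies in (−∞, 22], so solve −8x − 10 = 14: x = (14 + 10)/(−8) = −3.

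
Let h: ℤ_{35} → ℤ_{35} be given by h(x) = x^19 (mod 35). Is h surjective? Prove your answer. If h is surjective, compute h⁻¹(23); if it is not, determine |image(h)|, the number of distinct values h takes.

2

Computing x^19 mod 35 for each x (by repeated squaring, reducing mod 35 at every step), the values h(0), h(1), …, h(34) are: 0, 1, 23, 17, 4, 5, 6, 28, 22, 9, 10, 11, 33, 27, 14, 15, 16, 3, 32, 19, 20, 21, 8, 2, 24, 25, 26, 13, 7, 29, 30, 31, 18, 12, 34.
Every element of ℤ_{35} appears exactly once in this list, so h is a bijection, and in particular surjective.
Since h is surjective, we read off the preimage of 23 from the same table: h(2) = 23, so h⁻¹(23) = 2.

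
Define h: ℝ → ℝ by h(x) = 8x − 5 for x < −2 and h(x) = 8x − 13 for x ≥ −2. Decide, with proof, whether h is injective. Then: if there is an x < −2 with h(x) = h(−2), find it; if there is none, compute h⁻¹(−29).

Both pieces are strictly increasing (slopes 8 and 8), so each is injective on its own interval.
The left piece maps (−∞, −2) onto (−∞, −21); the right piece maps [−2, ∞) onto [−29, ∞).
These images overlap. In particular h(−2) = −29 (right piece), and solving 8x − 5 = −29 on the left piece gives x = −3 < −2.
So h(−3) = h(−2) with −3 ≠ −2, and h is not injective. This x = −3 is the requested value below −2.

-3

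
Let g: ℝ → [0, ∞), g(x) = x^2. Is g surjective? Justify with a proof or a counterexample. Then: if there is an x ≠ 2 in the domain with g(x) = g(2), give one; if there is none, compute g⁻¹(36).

For any y ∈ [0, ∞), x = y^{1/2} ∈ ℝ satisfies x^2 = y, so g is surjective.
For the follow-up, such an x exists: taking x = −2 ∈ ℝ gives g(−2) = 4 = g(2) with −2 ≠ 2.

-2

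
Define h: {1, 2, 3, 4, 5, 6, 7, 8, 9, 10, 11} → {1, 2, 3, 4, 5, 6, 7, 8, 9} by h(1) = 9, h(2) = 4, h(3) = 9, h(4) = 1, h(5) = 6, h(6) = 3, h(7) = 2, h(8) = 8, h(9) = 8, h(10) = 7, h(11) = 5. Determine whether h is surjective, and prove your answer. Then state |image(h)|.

Every element of the codomain has a preimage: 1 = h(4), 2 = h(7), 3 = h(6), 4 = h(2), 5 = h(11), 6 = h(5), 7 = h(10), 8 = h(8), 9 = h(1).
Therefore h is surjective.
The image of h is {1, 2, 3, 4, 5, 6, 7, 8, 9}, which has 9 elements.

9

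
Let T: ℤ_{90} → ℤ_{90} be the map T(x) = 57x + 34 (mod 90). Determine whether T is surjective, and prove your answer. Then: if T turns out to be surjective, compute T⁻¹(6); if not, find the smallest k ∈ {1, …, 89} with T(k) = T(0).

30

Recall that T is surjective if every y in the codomain equals T(x) for some x in the domain.
Since gcd(57, 90) = 3, we have 57x ≡ 0 (mod 3) for all x, so T(x) ≡ 1 (mod 3).
But 0 ≢ 1 (mod 3), so 0 ∈ ℤ_{90} has no preimage. Therefore T is not surjective.
Since T is not surjective, we find the least positive k with T(k) = T(0): this means 57k ≡ 0 (mod 90), i.e. 90 ∣ 57k. Since gcd(57, 90) = 3, dividing through by 3 this holds exactly when 30 ∣ 19k, and as gcd(19, 30) = 1, exactly when 30 ∣ k.
The smallest positive such k is 30.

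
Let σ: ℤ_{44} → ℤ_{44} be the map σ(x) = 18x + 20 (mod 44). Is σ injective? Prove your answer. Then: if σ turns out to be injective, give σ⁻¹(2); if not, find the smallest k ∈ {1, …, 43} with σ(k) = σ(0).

22

We have gcd(18, 44) = 2 > 1. Taking u = 0 and v = 22: σ(0) = 20 and σ(22) = 18·22 + 20 = 416 ≡ 20 (mod 44).
So σ(0) = σ(22) while 0 ≠ 22, so σ is not injective.
Since σ is not injective, we find the least positive k with σ(k) = σ(0): this means 18k ≡ 0 (mod 44), i.e. 44 ∣ 18k. Since gcd(18, 44) = 2, dividing through by 2 this holds exactly when 22 ∣ 9k, and as gcd(9, 22) = 1, exactly when 22 ∣ k.
The smallest positive such k is 22.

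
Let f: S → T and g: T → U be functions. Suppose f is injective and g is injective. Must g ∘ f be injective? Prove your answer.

injective

Suppose (g ∘ f)(x_1) = (g ∘ f)(x_2), i.e. g(f(x_1)) = g(f(x_2)).
Since g is injective, f(x_1) = f(x_2). Since f is injective, x_1 = x_2. Therefore g ∘ f is injective.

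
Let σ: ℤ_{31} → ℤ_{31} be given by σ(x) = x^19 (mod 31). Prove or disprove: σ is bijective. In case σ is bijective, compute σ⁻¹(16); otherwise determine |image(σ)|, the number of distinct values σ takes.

2

Since 31 is prime, the nonzero elements of ℤ_{31} form a cyclic group of order 30.
As gcd(19, 30) = 1, raising to the 19th power is a bijection on this group: if x_1^19 ≡ x_2^19 then (x_1x_2^{−1})^19 = 1, and the only element of order dividing gcd(19, 30) = 1 is 1, so x_1 = x_2.
With σ(0) = 0 this makes σ injective on all of ℤ_{31}, hence bijective (finite equal-size domain and codomain). In particular σ is bijective.
Since σ is bijective, we find the preimage of 16. The inverse of x ↦ x^19 on (ℤ_{31})^× is x ↦ x^19, because 19·19 = 361 = 12·30 + 1 ≡ 1 (mod 30) and x^{30} = 1 for x ≠ 0 (Fermat). So σ⁻¹(16) = 16^19 mod 31.
Repeated squaring mod 31: 16^1 ≡ 16, 16^2 ≡ 16² = 256 ≡ 8, 16^4 ≡ 8² = 64 ≡ 2, 16^8 ≡ 2² = 4, 16^16 ≡ 4² = 16. Since 19 = 16 + 2 + 1, 16^19 ≡ 16·8·16: 16·8 = 128 ≡ 4, then 4·16 = 64 ≡ 2. So 16^19 ≡ 2 (mod 31).
Hence σ⁻¹(16) = 2.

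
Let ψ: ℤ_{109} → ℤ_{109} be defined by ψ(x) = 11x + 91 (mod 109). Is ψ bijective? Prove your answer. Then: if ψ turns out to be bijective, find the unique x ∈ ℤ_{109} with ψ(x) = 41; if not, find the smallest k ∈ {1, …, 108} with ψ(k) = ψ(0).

45

Recall that ψ is injective when ψ(u) = ψ(v) forces u = v.
Suppose ψ(u) = ψ(v) in ℤ_{109}. Then 11u + 91 ≡ 11v + 91 (mod 109), so 11(u − v) ≡ 0 (mod 109).
Since gcd(11, 109) = 1, 11 is invertible modulo 109, so u − v ≡ 0 (mod 109), i.e. u = v.
We now compute 11⁻¹ mod 109 explicitly. Euclid's algorithm: 109 = 9·11 + 10, 11 = 1·10 + 1; back-substituting gives 1 = 10·11 − 1·109, so 11⁻¹ ≡ 10 (mod 109).
For any y ∈ ℤ_{109}, x = 10(y − 91) mod 109 satisfies ψ(x) = 11·10(y − 91) + 91 ≡ y (since 11·10 ≡ 1 mod 109). So every y has a preimage.
Therefore ψ is bijective.
Since ψ is bijective, we compute ψ⁻¹(41): solve 11x + 91 ≡ 41 (mod 109), i.e. 11x ≡ 59 (mod 109).
Multiplying by 11⁻¹ = 10 gives x ≡ 10·59 = 590 = 5·109 + 45 ≡ 45 (mod 109).
Check: ψ(45) = 11·45 + 91 = 586 = 5·109 + 41 ≡ 41 (mod 109).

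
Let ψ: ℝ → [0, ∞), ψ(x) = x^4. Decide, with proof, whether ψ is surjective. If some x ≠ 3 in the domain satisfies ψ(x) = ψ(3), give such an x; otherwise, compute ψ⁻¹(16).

-3

For any y ∈ [0, ∞), x = y^{1/4} ∈ ℝ satisfies x^4 = y, so ψ is surjective.
For the follow-up, such an x exists: taking x = −3 ∈ ℝ gives ψ(−3) = 81 = ψ(3) with −3 ≠ 3.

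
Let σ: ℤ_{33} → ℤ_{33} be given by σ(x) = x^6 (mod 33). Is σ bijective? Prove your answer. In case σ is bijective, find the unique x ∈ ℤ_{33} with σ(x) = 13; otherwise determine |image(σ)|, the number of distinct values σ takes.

12

σ(4): Repeated squaring mod 33: 4^1 ≡ 4, 4^2 ≡ 4² = 16, 4^4 ≡ 16² = 256 ≡ 25. Since 6 = 4 + 2, 4^6 ≡ 25·16: 25·16 = 400 ≡ 4. So 4^6 ≡ 4 (mod 33).
σ(7): Repeated squaring mod 33: 7^1 ≡ 7, 7^2 ≡ 7² = 49 ≡ 16, 7^4 ≡ 16² = 256 ≡ 25. Since 6 = 4 + 2, 7^6 ≡ 25·16: 25·16 = 400 ≡ 4. So 7^6 ≡ 4 (mod 33).
So σ(4) = σ(7) = 4 while 4 ≠ 7, thus σ is not injective, hence not bijective.
Since σ is not bijective, we determine |image(σ)|. Computing x^6 mod 33 for each x (by repeated squaring, reducing mod 33 at every step), the values σ(0), σ(1), …, σ(32) are: 0, 1, 31, 3, 4, 16, 27, 4, 25, 9, 1, 22, 12, 31, 25, 15, 16, 16, 15, 25, 31, 12, 22, 1, 9, 25, 4, 27, 16, 4, 3, 31, 1.
The distinct values are {0, 1, 3, 4, 9, 12, 15, 16, 22, 25, 27, 31}; there are 12 of them.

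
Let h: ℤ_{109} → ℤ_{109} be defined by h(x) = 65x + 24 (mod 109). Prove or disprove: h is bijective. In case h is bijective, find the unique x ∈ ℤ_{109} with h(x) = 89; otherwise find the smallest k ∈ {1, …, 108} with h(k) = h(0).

If h(a) = h(b), then 65a ≡ 65b (mod 109). Because gcd(65, 109) = 1, we may cancel 65 to get a ≡ b (mod 109).
We now compute 65⁻¹ mod 109 explicitly. Euclid's algorithm: 109 = 1·65 + 44, 65 = 1·44 + 21, 44 = 2·21 + 2, 21 = 10·2 + 1; back-substituting gives 1 = 52·65 − 31·109, so 65⁻¹ ≡ 52 (mod 109).
Then y ↦ 52(y − 24) is a two-sided inverse to h, so every y ∈ ℤ_{109} has a preimage.
Therefore h is bijective.
Since h is bijective, we find h⁻¹(89): we need 65x ≡ 89 − 24 ≡ 65 (mod 109). Using 65⁻¹ = 52: x ≡ 52·65 = 3380 = 31·109 + 1, so x = 1.
Check: h(1) = 65·1 + 24 = 89 ≡ 89 (mod 109).

1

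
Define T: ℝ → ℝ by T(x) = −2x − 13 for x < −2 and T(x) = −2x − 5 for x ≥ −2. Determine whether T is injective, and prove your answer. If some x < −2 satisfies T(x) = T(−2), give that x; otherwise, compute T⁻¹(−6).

-6

Both pieces are strictly decreasing (slopes −2 and −2), so each is injective on its own interval.
The left piece maps (−∞, −2) onto (−9, ∞); the right piece maps [−2, ∞) onto (−∞, −1].
These images overlap. In particular T(−2) = −1 (right piece), and solving −2x − 13 = −1 on the left piece gives x = −6 < −2.
So T(−6) = T(−2) with −6 ≠ −2, and T is not injective. This x = −6 is the requested value below −2.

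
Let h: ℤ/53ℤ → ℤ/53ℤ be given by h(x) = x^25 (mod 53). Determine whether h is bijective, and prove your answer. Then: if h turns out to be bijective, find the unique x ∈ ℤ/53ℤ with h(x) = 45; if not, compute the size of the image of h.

Since 53 is prime, the nonzero elements of ℤ/53ℤ form a cyclic group of order 52.
As gcd(25, 52) = 1, raising to the 25th power is a bijection on this group: if a^25 ≡ b^25 then (ab^{−1})^25 = 1, and the only element of order dividing gcd(25, 52) = 1 is 1, so a = b.
With h(0) = 0 this makes h injective on all of ℤ/53ℤ, hence bijective (finite equal-size domain and codomain). In particular h is bijective.
Since h is bijective, we find the preimage of 45. The inverse of x ↦ x^25 on (ℤ/53ℤ)^× is x ↦ x^25, because 25·25 = 625 = 12·52 + 1 ≡ 1 (mod 52) and x^{52} = 1 for x ≠ 0 (Fermat). So h⁻¹(45) = 45^25 mod 53.
Repeated squaring mod 53: 45^1 ≡ 45, 45^2 ≡ 45² = 2025 ≡ 11, 45^4 ≡ 11² = 121 ≡ 15, 45^8 ≡ 15² = 225 ≡ 13, 45^16 ≡ 13² = 169 ≡ 10. Since 25 = 16 + 8 + 1, 45^25 ≡ 10·13·45: 10·13 = 130 ≡ 24, then 24·45 = 1080 ≡ 20. So 45^25 ≡ 20 (mod 53).
Hence h⁻¹(45) = 20.

20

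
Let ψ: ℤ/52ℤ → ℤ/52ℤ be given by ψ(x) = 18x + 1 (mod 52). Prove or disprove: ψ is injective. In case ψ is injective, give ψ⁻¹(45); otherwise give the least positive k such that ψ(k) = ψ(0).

26

We have gcd(18, 52) = 2 > 1. Taking x_1 = 0 and x_2 = 26: ψ(0) = 1 and ψ(26) = 18·26 + 1 = 469 ≡ 1 (mod 52).
So ψ(0) = ψ(26) while 0 ≠ 26, thus ψ is not injective.
Since ψ is not injective, we find the least positive k with ψ(k) = ψ(0): this means 18k ≡ 0 (mod 52), i.e. 52 ∣ 18k. Since gcd(18, 52) = 2, dividing through by 2 this holds exactly when 26 ∣ 9k, and as gcd(9, 26) = 1, exactly when 26 ∣ k.
The smallest positive such k is 26.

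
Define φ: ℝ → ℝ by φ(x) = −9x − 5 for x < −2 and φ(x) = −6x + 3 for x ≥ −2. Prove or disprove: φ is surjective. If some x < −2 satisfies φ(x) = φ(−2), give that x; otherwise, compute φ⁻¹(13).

-20/9

Both pieces are strictly decreasing (slopes −9 and −6), so each is injective on its own interval.
The left piece maps (−∞, −2) onto (13, ∞); the right piece maps [−2, ∞) onto (−∞, 15].
The union (13, ∞) ∪ (−∞, 15] covers ℝ, so φ is surjective.
For the follow-up: the images overlap, so an x < −2 with φ(x) = φ(−2) exists. φ(−2) = 15; solving −9x − 5 = 15 for x < −2 gives x = (15 + 5)/(−9) = −20/9.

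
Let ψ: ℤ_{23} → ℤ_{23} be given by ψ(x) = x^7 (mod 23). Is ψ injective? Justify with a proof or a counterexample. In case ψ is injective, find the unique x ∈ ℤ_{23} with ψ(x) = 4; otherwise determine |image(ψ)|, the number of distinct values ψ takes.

9

Since 23 is prime, the nonzero elements of ℤ_{23} form a cyclic group of order 22.
As gcd(7, 22) = 1, raising to the 7th power is a bijection on this group: if u^7 ≡ v^7 then (uv^{−1})^7 = 1, and the only element of order dividing gcd(7, 22) = 1 is 1, so u = v.
With ψ(0) = 0 this makes ψ injective on all of ℤ_{23}, hence bijective (finite equal-size domain and codomain). In particular ψ is injective.
Since ψ is injective, we find the preimage of 4. The inverse of x ↦ x^7 on (ℤ_{23})^× is x ↦ x^19, because 7·19 = 133 = 6·22 + 1 ≡ 1 (mod 22) and x^{22} = 1 for x ≠ 0 (Fermat). So ψ⁻¹(4) = 4^19 mod 23.
Repeated squaring mod 23: 4^1 ≡ 4, 4^2 ≡ 4² = 16, 4^4 ≡ 16² = 256 ≡ 3, 4^8 ≡ 3² = 9, 4^16 ≡ 9² = 81 ≡ 12. Since 19 = 16 + 2 + 1, 4^19 ≡ 12·16·4: 12·16 = 192 ≡ 8, then 8·4 = 32 ≡ 9. So 4^19 ≡ 9 (mod 23).
Hence ψ⁻¹(4) = 9.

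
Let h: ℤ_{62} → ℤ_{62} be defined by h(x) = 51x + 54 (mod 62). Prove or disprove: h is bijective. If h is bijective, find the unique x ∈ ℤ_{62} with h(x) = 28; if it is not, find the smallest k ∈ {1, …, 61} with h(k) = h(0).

By definition, h is injective when h(x_1) = h(x_2) forces x_1 = x_2.
Suppose h(x_1) = h(x_2) in ℤ_{62}. Then 51x_1 + 54 ≡ 51x_2 + 54 (mod 62), therefore 51(x_1 − x_2) ≡ 0 (mod 62).
Since gcd(51, 62) = 1, 51 is invertible modulo 62, so x_1 − x_2 ≡ 0 (mod 62), i.e. x_1 = x_2.
We now compute 51⁻¹ mod 62 explicitly. Euclid's algorithm: 62 = 1·51 + 11, 51 = 4·11 + 7, 11 = 1·7 + 4, 7 = 1·4 + 3, 4 = 1·3 + 1; back-substituting gives 1 = 45·51 − 37·62, so 51⁻¹ ≡ 45 (mod 62).
For any y ∈ ℤ_{62}, x = 45(y − 54) mod 62 satisfies h(x) = 51·45(y − 54) + 54 ≡ y (since 51·45 ≡ 1 mod 62). So every y has a preimage.
So h is bijective.
Since h is bijective, we find h⁻¹(28): we need 51x ≡ 28 − 54 ≡ 36 (mod 62). Using 51⁻¹ = 45: x ≡ 45·36 = 1620 = 26·62 + 8, so x = 8.
Check: h(8) = 51·8 + 54 = 462 = 7·62 + 28 ≡ 28 (mod 62).

8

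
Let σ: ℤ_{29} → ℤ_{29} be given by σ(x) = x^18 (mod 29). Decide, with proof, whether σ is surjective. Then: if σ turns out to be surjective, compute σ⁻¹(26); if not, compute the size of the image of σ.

σ(14): Repeated squaring mod 29: 14^1 ≡ 14, 14^2 ≡ 14² = 196 ≡ 22, 14^4 ≡ 22² = 484 ≡ 20, 14^8 ≡ 20² = 400 ≡ 23, 14^16 ≡ 23² = 529 ≡ 7. Since 18 = 16 + 2, 14^18 ≡ 7·22: 7·22 = 154 ≡ 9. So 14^18 ≡ 9 (mod 29).
σ(15): Repeated squaring mod 29: 15^1 ≡ 15, 15^2 ≡ 15² = 225 ≡ 22, 15^4 ≡ 22² = 484 ≡ 20, 15^8 ≡ 20² = 400 ≡ 23, 15^16 ≡ 23² = 529 ≡ 7. Since 18 = 16 + 2, 15^18 ≡ 7·22: 7·22 = 154 ≡ 9. So 15^18 ≡ 9 (mod 29).
So σ(14) = σ(15) = 9 while 14 ≠ 15, so σ is not injective.
A non-injective map from the 29-element set ℤ_{29} to itself takes at most 28 distinct values, so it cannot be surjective. Thus σ is not surjective.
Since σ is not surjective, we determine |image(σ)|. Computing x^18 mod 29 for each x (by repeated squaring, reducing mod 29 at every step), the values σ(0), σ(1), …, σ(28) are: 0, 1, 13, 6, 24, 16, 20, 23, 22, 7, 5, 4, 28, 25, 9, 9, 25, 28, 4, 5, 7, 22, 23, 20, 16, 24, 6, 13, 1.
The distinct values are {0, 1, 4, 5, 6, 7, 9, 13, 16, 20, 22, 23, 24, 25, 28}; there are 15 of them.

15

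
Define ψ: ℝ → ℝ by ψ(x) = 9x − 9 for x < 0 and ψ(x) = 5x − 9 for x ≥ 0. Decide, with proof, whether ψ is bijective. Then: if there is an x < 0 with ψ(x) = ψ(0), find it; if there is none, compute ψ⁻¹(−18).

-1

Both pieces are strictly increasing (slopes 9 and 5), so each is injective on its own interval.
The left piece maps (−∞, 0) onto (−∞, −9); the right piece maps [0, ∞) onto [−9, ∞).
Since −9 = −9, the images partition ℝ: ψ is injective and surjective, hence bijective.
Because the two images are disjoint, no x < 0 has ψ(x) = ψ(0), so we compute ψ⁻¹(−18): −18 lies in (−∞, −9), so solve 9x − 9 = −18: x = (−18 + 9)/9 = −1.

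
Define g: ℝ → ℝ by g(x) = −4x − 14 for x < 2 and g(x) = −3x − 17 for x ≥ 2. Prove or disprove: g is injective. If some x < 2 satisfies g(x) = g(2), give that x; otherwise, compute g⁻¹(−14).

Both pieces are strictly decreasing (slopes −4 and −3), so each is injective on its own interval.
The left piece maps (−∞, 2) onto (−22, ∞); the right piece maps [2, ∞) onto (−∞, −23].
These images are disjoint, so no value is attained by both pieces. Hence g is injective.
Because the two images are disjoint, no x < 2 has g(x) = g(2), so we compute g⁻¹(−14): −14 lies in (−22, ∞), so solve −4x − 14 = −14: x = (−14 + 14)/(−4) = 0.

0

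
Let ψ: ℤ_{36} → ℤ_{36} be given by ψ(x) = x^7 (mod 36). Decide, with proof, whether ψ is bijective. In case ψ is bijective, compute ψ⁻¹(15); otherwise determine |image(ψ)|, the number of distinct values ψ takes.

ψ(0) = 0^7 = 0.
ψ(6): Repeated squaring mod 36: 6^1 ≡ 6, 6^2 ≡ 6² = 36 ≡ 0, 6^4 ≡ 0² = 0. Since 7 = 4 + 2 + 1, 6^7 ≡ 0·0·6: 0·0 = 0, then 0·6 = 0. So 6^7 ≡ 0 (mod 36).
So ψ(0) = ψ(6) = 0 while 0 ≠ 6, so ψ is not injective, hence not bijective.
Since ψ is not bijective, we determine |image(ψ)|. Computing x^7 mod 36 for each x (by repeated squaring, reducing mod 36 at every step), the values ψ(0), ψ(1), …, ψ(35) are: 0, 1, 20, 27, 4, 5, 0, 7, 8, 9, 28, 11, 0, 13, 32, 27, 16, 17, 0, 19, 20, 9, 4, 23, 0, 25, 8, 27, 28, 29, 0, 31, 32, 9, 16, 35.
The distinct values are {0, 1, 4, 5, 7, 8, 9, 11, 13, 16, 17, 19, 20, 23, 25, 27, 28, 29, 31, 32, 35}; there are 21 of them.

21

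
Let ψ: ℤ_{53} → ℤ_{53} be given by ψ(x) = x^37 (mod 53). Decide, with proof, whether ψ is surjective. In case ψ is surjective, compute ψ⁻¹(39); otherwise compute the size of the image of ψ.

26

Since 53 is prime, the nonzero elements of ℤ_{53} form a cyclic group of order 52.
As gcd(37, 52) = 1, raising to the 37th power is a bijection on this group: if s^37 ≡ t^37 then (st^{−1})^37 = 1, and the only element of order dividing gcd(37, 52) = 1 is 1, so s = t.
With ψ(0) = 0 this makes ψ injective on all of ℤ_{53}, hence bijective (finite equal-size domain and codomain). In particular ψ is surjective.
Since ψ is surjective, we find the preimage of 39. The inverse of x ↦ x^37 on (ℤ_{53})^× is x ↦ x^45, because 37·45 = 1665 = 32·52 + 1 ≡ 1 (mod 52) and x^{52} = 1 for x ≠ 0 (Fermat). So ψ⁻¹(39) = 39^45 mod 53.
Repeated squaring mod 53: 39^1 ≡ 39, 39^2 ≡ 39² = 1521 ≡ 37, 39^4 ≡ 37² = 1369 ≡ 44, 39^8 ≡ 44² = 1936 ≡ 28, 39^16 ≡ 28² = 784 ≡ 42, 39^32 ≡ 42² = 1764 ≡ 15. Since 45 = 32 + 8 + 4 + 1, 39^45 ≡ 15·28·44·39: 15·28 = 420 ≡ 49, then 49·44 = 2156 ≡ 36, then 36·39 = 1404 ≡ 26. So 39^45 ≡ 26 (mod 53).
Hence ψ⁻¹(39) = 26.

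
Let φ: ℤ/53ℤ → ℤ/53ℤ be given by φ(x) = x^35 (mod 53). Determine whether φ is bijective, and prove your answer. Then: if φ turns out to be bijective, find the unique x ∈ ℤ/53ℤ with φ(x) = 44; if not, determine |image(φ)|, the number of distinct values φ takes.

Since 53 is prime, the nonzero elements of ℤ/53ℤ form a cyclic group of order 52.
As gcd(35, 52) = 1, raising to the 35th power is a bijection on this group: if u^35 ≡ v^35 then (uv^{−1})^35 = 1, and the only element of order dividing gcd(35, 52) = 1 is 1, so u = v.
With φ(0) = 0 this makes φ injective on all of ℤ/53ℤ, hence bijective (finite equal-size domain and codomain). In particular φ is bijective.
Since φ is bijective, we find the preimage of 44. The inverse of x ↦ x^35 on (ℤ/53ℤ)^× is x ↦ x^3, because 35·3 = 105 = 2·52 + 1 ≡ 1 (mod 52) and x^{52} = 1 for x ≠ 0 (Fermat). So φ⁻¹(44) = 44^3 mod 53.
Repeated squaring mod 53: 44^1 ≡ 44, 44^2 ≡ 44² = 1936 ≡ 28. Since 3 = 2 + 1, 44^3 ≡ 28·44: 28·44 = 1232 ≡ 13. So 44^3 ≡ 13 (mod 53).
Hence φ⁻¹(44) = 13.

13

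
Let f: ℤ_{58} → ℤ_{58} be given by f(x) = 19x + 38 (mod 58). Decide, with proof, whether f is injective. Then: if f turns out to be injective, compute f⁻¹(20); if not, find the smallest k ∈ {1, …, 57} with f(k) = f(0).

54

If f(u) = f(v), then 19u ≡ 19v (mod 58). Because gcd(19, 58) = 1, we may cancel 19 to get u ≡ v (mod 58).
Thus f is injective.
We now compute 19⁻¹ mod 58 explicitly. Euclid's algorithm: 58 = 3·19 + 1; back-substituting gives 1 = 55·19 − 18·58, so 19⁻¹ ≡ 55 (mod 58).
Since f is injective, we compute f⁻¹(20): solve 19x + 38 ≡ 20 (mod 58), i.e. 19x ≡ 40 (mod 58).
Multiplying by 19⁻¹ = 55 gives x ≡ 55·40 = 2200 = 37·58 + 54 ≡ 54 (mod 58).
Check: f(54) = 19·54 + 38 = 1064 = 18·58 + 20 ≡ 20 (mod 58).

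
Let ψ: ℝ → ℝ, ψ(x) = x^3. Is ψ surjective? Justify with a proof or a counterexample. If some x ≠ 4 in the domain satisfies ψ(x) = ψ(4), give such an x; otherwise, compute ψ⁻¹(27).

For any y ∈ ℝ, x = y^{1/3} ∈ ℝ gives ψ(x) = y, so ψ is surjective.
Since x ↦ x^3 is strictly increasing on ℝ, it is injective there, so no x ≠ 4 in the domain has ψ(x) = ψ(4). We therefore compute ψ⁻¹(27) = 27^{1/3} = 3 (indeed 3^3 = 27).

3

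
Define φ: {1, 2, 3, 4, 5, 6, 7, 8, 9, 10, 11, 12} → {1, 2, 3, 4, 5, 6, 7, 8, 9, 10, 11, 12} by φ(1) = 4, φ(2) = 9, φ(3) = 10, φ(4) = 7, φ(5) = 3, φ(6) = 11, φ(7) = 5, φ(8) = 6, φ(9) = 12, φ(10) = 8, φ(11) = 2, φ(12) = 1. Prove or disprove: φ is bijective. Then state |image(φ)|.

12

The values 4, 9, 10, 7, 3, 11, 5, 6, 12, 8, 2, 1 are a permutation of {1, 2, 3, 4, 5, 6, 7, 8, 9, 10, 11, 12}: each element appears exactly once.
So φ is injective and surjective, hence bijective.
The image of φ is {1, 2, 3, 4, 5, 6, 7, 8, 9, 10, 11, 12}, which has 12 elements.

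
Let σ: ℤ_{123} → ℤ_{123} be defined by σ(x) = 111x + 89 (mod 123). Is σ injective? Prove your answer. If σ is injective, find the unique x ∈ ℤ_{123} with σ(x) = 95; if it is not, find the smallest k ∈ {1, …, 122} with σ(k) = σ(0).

We have gcd(111, 123) = 3 > 1. Taking u = 0 and v = 41: σ(0) = 89 and σ(41) = 111·41 + 89 = 4640 ≡ 89 (mod 123).
So σ(0) = σ(41) while 0 ≠ 41, so σ is not injective.
Since σ is not injective, we find the least positive k with σ(k) = σ(0): this means 111k ≡ 0 (mod 123), i.e. 123 ∣ 111k. Since gcd(111, 123) = 3, dividing through by 3 this holds exactly when 41 ∣ 37k, and as gcd(37, 41) = 1, exactly when 41 ∣ k.
The smallest positive such k is 41.

41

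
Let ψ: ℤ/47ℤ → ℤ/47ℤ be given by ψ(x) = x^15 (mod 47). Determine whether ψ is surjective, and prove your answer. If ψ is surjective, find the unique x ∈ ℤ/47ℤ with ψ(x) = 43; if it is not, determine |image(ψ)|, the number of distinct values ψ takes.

Since 47 is prime, the nonzero elements of ℤ/47ℤ form a cyclic group of order 46.
As gcd(15, 46) = 1, raising to the 15th power is a bijection on this group: if x_1^15 ≡ x_2^15 then (x_1x_2^{−1})^15 = 1, and the only element of order dividing gcd(15, 46) = 1 is 1, so x_1 = x_2.
With ψ(0) = 0 this makes ψ injective on all of ℤ/47ℤ, hence bijective (finite equal-size domain and codomain). In particular ψ is surjective.
Since ψ is surjective, we find the preimage of 43. The inverse of x ↦ x^15 on (ℤ/47ℤ)^× is x ↦ x^43, because 15·43 = 645 = 14·46 + 1 ≡ 1 (mod 46) and x^{46} = 1 for x ≠ 0 (Fermat). So ψ⁻¹(43) = 43^43 mod 47.
Repeated squaring mod 47: 43^1 ≡ 43, 43^2 ≡ 43² = 1849 ≡ 16, 43^4 ≡ 16² = 256 ≡ 21, 43^8 ≡ 21² = 441 ≡ 18, 43^16 ≡ 18² = 324 ≡ 42, 43^32 ≡ 42² = 1764 ≡ 25. Since 43 = 32 + 8 + 2 + 1, 43^43 ≡ 25·18·16·43: 25·18 = 450 ≡ 27, then 27·16 = 432 ≡ 9, then 9·43 = 387 ≡ 11. So 43^43 ≡ 11 (mod 47).
Hence ψ⁻¹(43) = 11.

11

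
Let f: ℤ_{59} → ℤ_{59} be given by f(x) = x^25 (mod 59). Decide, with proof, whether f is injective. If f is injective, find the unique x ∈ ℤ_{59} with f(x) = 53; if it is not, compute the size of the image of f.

Since 59 is prime, the nonzero elements of ℤ_{59} form a cyclic group of order 58.
As gcd(25, 58) = 1, raising to the 25th power is a bijection on this group: if a^25 ≡ b^25 then (ab^{−1})^25 = 1, and the only element of order dividing gcd(25, 58) = 1 is 1, so a = b.
With f(0) = 0 this makes f injective on all of ℤ_{59}, hence bijective (finite equal-size domain and codomain). In particular f is injective.
Since f is injective, we find the preimage of 53. The inverse of x ↦ x^25 on (ℤ_{59})^× is x ↦ x^7, because 25·7 = 175 = 3·58 + 1 ≡ 1 (mod 58) and x^{58} = 1 for x ≠ 0 (Fermat). So f⁻¹(53) = 53^7 mod 59.
Repeated squaring mod 59: 53^1 ≡ 53, 53^2 ≡ 53² = 2809 ≡ 36, 53^4 ≡ 36² = 1296 ≡ 57. Since 7 = 4 + 2 + 1, 53^7 ≡ 57·36·53: 57·36 = 2052 ≡ 46, then 46·53 = 2438 ≡ 19. So 53^7 ≡ 19 (mod 59).
Hence f⁻¹(53) = 19.

19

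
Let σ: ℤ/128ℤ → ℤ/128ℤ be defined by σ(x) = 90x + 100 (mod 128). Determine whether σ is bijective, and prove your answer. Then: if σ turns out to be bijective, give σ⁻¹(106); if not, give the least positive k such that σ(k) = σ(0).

64

We have gcd(90, 128) = 2 > 1. Taking s = 0 and t = 64: σ(0) = 100 and σ(64) = 90·64 + 100 = 5860 ≡ 100 (mod 128).
So σ(0) = σ(64) while 0 ≠ 64, so σ is not injective, hence not bijective.
Since σ is not bijective, we find the least positive k with σ(k) = σ(0): this means 90k ≡ 0 (mod 128), i.e. 128 ∣ 90k. Since gcd(90, 128) = 2, dividing through by 2 this holds exactly when 64 ∣ 45k, and as gcd(45, 64) = 1, exactly when 64 ∣ k.
The smallest positive such k is 64.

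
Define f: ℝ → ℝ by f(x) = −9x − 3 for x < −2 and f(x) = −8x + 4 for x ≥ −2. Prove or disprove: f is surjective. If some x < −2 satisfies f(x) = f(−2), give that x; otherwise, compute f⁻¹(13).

-23/9

Both pieces are strictly decreasing (slopes −9 and −8), so each is injective on its own interval.
The left piece maps (−∞, −2) onto (15, ∞); the right piece maps [−2, ∞) onto (−∞, 20].
The union (15, ∞) ∪ (−∞, 20] covers ℝ, so f is surjective.
For the follow-up: the images overlap, so an x < −2 with f(x) = f(−2) exists. f(−2) = 20; solving −9x − 3 = 20 for x < −2 gives x = (20 + 3)/(−9) = −23/9.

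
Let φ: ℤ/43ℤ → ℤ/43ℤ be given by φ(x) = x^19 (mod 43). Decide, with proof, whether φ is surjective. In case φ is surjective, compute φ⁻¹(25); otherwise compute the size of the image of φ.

17

Since 43 is prime, the nonzero elements of ℤ/43ℤ form a cyclic group of order 42.
As gcd(19, 42) = 1, raising to the 19th power is a bijection on this group: if x_1^19 ≡ x_2^19 then (x_1x_2^{−1})^19 = 1, and the only element of order dividing gcd(19, 42) = 1 is 1, so x_1 = x_2.
With φ(0) = 0 this makes φ injective on all of ℤ/43ℤ, hence bijective (finite equal-size domain and codomain). In particular φ is surjective.
Since φ is surjective, we find the preimage of 25. The inverse of x ↦ x^19 on (ℤ/43ℤ)^× is x ↦ x^31, because 19·31 = 589 = 14·42 + 1 ≡ 1 (mod 42) and x^{42} = 1 for x ≠ 0 (Fermat). So φ⁻¹(25) = 25^31 mod 43.
Repeated squaring mod 43: 25^1 ≡ 25, 25^2 ≡ 25² = 625 ≡ 23, 25^4 ≡ 23² = 529 ≡ 13, 25^8 ≡ 13² = 169 ≡ 40, 25^16 ≡ 40² = 1600 ≡ 9. Since 31 = 16 + 8 + 4 + 2 + 1, 25^31 ≡ 9·40·13·23·25: 9·40 = 360 ≡ 16, then 16·13 = 208 ≡ 36, then 36·23 = 828 ≡ 11, then 11·25 = 275 ≡ 17. So 25^31 ≡ 17 (mod 43).
Hence φ⁻¹(25) = 17.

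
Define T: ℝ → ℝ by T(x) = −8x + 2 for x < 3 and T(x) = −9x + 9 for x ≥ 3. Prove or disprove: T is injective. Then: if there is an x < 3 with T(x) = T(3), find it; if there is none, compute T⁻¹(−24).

5/2

Both pieces are strictly decreasing (slopes −8 and −9), so each is injective on its own interval.
The left piece maps (−∞, 3) onto (−22, ∞); the right piece maps [3, ∞) onto (−∞, −18].
These images overlap. In particular T(3) = −18 (right piece), and solving −8x + 2 = −18 on the left piece gives x = 5/2 < 3.
So T(5/2) = T(3) with 5/2 ≠ 3, and T is not injective. This x = 5/2 is the requested value below 3.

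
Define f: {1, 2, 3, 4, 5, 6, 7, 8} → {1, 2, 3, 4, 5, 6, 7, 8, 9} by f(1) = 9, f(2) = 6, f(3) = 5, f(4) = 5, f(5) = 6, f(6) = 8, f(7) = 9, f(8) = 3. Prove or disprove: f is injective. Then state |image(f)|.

f(3) = 5 = f(4) with 3 ≠ 4, so f is not injective.
The image of f is {3, 5, 6, 8, 9}, which has 5 elements.

5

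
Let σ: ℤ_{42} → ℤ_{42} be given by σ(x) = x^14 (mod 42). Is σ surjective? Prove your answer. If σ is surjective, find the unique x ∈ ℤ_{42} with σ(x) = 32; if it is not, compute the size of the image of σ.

σ(4): Repeated squaring mod 42: 4^1 ≡ 4, 4^2 ≡ 4² = 16, 4^4 ≡ 16² = 256 ≡ 4, 4^8 ≡ 4² = 16. Since 14 = 8 + 4 + 2, 4^14 ≡ 16·4·16: 16·4 = 64 ≡ 22, then 22·16 = 352 ≡ 16. So 4^14 ≡ 16 (mod 42).
σ(10): Repeated squaring mod 42: 10^1 ≡ 10, 10^2 ≡ 10² = 100 ≡ 16, 10^4 ≡ 16² = 256 ≡ 4, 10^8 ≡ 4² = 16. Since 14 = 8 + 4 + 2, 10^14 ≡ 16·4·16: 16·4 = 64 ≡ 22, then 22·16 = 352 ≡ 16. So 10^14 ≡ 16 (mod 42).
So σ(4) = σ(10) = 16 while 4 ≠ 10, so σ is not injective.
A non-injective map from the 42-element set ℤ_{42} to itself takes at most 41 distinct values, so it cannot be surjective. Thus σ is not surjective.
Since σ is not surjective, we determine |image(σ)|. Computing x^14 mod 42 for each x (by repeated squaring, reducing mod 42 at every step), the values σ(0), σ(1), …, σ(41) are: 0, 1, 4, 9, 16, 25, 36, 7, 22, 39, 16, 37, 18, 1, 28, 15, 4, 37, 30, 25, 22, 21, 22, 25, 30, 37, 4, 15, 28, 1, 18, 37, 16, 39, 22, 7, 36, 25, 16, 9, 4, 1.
The distinct values are {0, 1, 4, 7, 9, 15, 16, 18, 21, 22, 25, 28, 30, 36, 37, 39}; there are 16 of them.

16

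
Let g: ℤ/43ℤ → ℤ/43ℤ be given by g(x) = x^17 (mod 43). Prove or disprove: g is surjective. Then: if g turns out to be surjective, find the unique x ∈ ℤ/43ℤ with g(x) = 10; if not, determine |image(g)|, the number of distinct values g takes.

25

Since 43 is prime, the nonzero elements of ℤ/43ℤ form a cyclic group of order 42.
As gcd(17, 42) = 1, raising to the 17th power is a bijection on this group: if x_1^17 ≡ x_2^17 then (x_1x_2^{−1})^17 = 1, and the only element of order dividing gcd(17, 42) = 1 is 1, so x_1 = x_2.
With g(0) = 0 this makes g injective on all of ℤ/43ℤ, hence bijective (finite equal-size domain and codomain). In particular g is surjective.
Since g is surjective, we find the preimage of 10. The inverse of x ↦ x^17 on (ℤ/43ℤ)^× is x ↦ x^5, because 17·5 = 85 = 2·42 + 1 ≡ 1 (mod 42) and x^{42} = 1 for x ≠ 0 (Fermat). So g⁻¹(10) = 10^5 mod 43.
Repeated squaring mod 43: 10^1 ≡ 10, 10^2 ≡ 10² = 100 ≡ 14, 10^4 ≡ 14² = 196 ≡ 24. Since 5 = 4 + 1, 10^5 ≡ 24·10: 24·10 = 240 ≡ 25. So 10^5 ≡ 25 (mod 43).
Hence g⁻¹(10) = 25.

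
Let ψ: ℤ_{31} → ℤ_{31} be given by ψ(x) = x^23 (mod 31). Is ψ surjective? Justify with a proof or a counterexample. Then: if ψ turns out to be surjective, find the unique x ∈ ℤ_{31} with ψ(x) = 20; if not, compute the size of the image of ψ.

Since 31 is prime, the nonzero elements of ℤ_{31} form a cyclic group of order 30.
As gcd(23, 30) = 1, raising to the 23rd power is a bijection on this group: if a^23 ≡ b^23 then (ab^{−1})^23 = 1, and the only element of order dividing gcd(23, 30) = 1 is 1, so a = b.
With ψ(0) = 0 this makes ψ injective on all of ℤ_{31}, hence bijective (finite equal-size domain and codomain). In particular ψ is surjective.
Since ψ is surjective, we find the preimage of 20. The inverse of x ↦ x^23 on (ℤ_{31})^× is x ↦ x^17, because 23·17 = 391 = 13·30 + 1 ≡ 1 (mod 30) and x^{30} = 1 for x ≠ 0 (Fermat). So ψ⁻¹(20) = 20^17 mod 31.
Repeated squaring mod 31: 20^1 ≡ 20, 20^2 ≡ 20² = 400 ≡ 28, 20^4 ≡ 28² = 784 ≡ 9, 20^8 ≡ 9² = 81 ≡ 19, 20^16 ≡ 19² = 361 ≡ 20. Since 17 = 16 + 1, 20^17 ≡ 20·20: 20·20 = 400 ≡ 28. So 20^17 ≡ 28 (mod 31).
Hence ψ⁻¹(20) = 28.

28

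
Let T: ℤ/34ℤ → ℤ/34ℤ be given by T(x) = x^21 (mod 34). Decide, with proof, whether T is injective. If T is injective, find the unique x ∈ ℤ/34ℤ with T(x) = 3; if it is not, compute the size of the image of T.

29

Computing x^21 mod 34 for each x (by repeated squaring, reducing mod 34 at every step), the values T(0), T(1), …, T(33) are: 0, 1, 32, 5, 4, 31, 24, 11, 26, 25, 6, 27, 20, 13, 12, 19, 16, 17, 18, 15, 22, 21, 14, 7, 28, 9, 8, 23, 10, 3, 30, 29, 2, 33.
Every element of ℤ/34ℤ appears exactly once in this list, so T is a bijection, and in particular injective.
Since T is injective, we read off the preimage of 3 from the same table: T(29) = 3, so T⁻¹(3) = 29.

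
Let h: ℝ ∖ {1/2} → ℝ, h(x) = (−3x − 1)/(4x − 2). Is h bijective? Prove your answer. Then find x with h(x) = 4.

If h(x) = −3/4, cross-multiplying gives 4(−3x − 1) = −3(4x − 2), which simplifies to −4 = 6 — false.  So −3/4 has no preimage and h is not surjective.
So h is not bijective.
Solving h(x) = 4: cross-multiplying gives −3x − 1 = 4(4x − 2), which rearranges to −19x = −7, so x = 7/19.

7/19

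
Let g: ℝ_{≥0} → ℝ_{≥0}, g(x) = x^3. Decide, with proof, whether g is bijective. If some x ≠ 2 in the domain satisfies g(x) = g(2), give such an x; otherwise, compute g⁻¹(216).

6

On ℝ_{≥0}, x ↦ x^3 is strictly increasing (injective) and for any y ∈ ℝ_{≥0} the 3rd root y^{1/3} lies in ℝ_{≥0} (surjective). So g is bijective.
Since x ↦ x^3 is strictly increasing on ℝ_{≥0}, it is injective there, so no x ≠ 2 in the domain has g(x) = g(2). We therefore compute g⁻¹(216) = 216^{1/3} = 6 (indeed 6^3 = 216).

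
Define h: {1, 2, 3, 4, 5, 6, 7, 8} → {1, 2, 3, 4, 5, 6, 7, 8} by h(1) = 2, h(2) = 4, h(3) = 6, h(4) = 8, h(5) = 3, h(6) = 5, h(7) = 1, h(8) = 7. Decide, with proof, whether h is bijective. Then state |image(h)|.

The values 2, 4, 6, 8, 3, 5, 1, 7 are a permutation of {1, 2, 3, 4, 5, 6, 7, 8}: each element appears exactly once.
So h is injective and surjective, hence bijective.
The image of h is {1, 2, 3, 4, 5, 6, 7, 8}, which has 8 elements.

8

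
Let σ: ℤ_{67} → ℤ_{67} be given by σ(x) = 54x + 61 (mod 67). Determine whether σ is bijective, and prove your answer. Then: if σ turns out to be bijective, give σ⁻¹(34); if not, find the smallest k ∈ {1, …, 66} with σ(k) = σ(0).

33

Recall that injectivity means: for all u, v in the domain, σ(u) = σ(v) implies u = v.
Suppose σ(u) = σ(v) in ℤ_{67}. Then 54u + 61 ≡ 54v + 61 (mod 67), thus 54(u − v) ≡ 0 (mod 67).
Since gcd(54, 67) = 1, 54 is invertible modulo 67, therefore u − v ≡ 0 (mod 67), i.e. u = v.
We now compute 54⁻¹ mod 67 explicitly. Euclid's algorithm: 67 = 1·54 + 13, 54 = 4·13 + 2, 13 = 6·2 + 1; back-substituting gives 1 = 36·54 − 29·67, so 54⁻¹ ≡ 36 (mod 67).
Then y ↦ 36(y − 61) is a two-sided inverse to σ, so every y ∈ ℤ_{67} has a preimage.
Therefore σ is bijective.
Since σ is bijective, we find σ⁻¹(34): we need 54x ≡ 34 − 61 ≡ 40 (mod 67). Using 54⁻¹ = 36: x ≡ 36·40 = 1440 = 21·67 + 33, so x = 33.
Check: σ(33) = 54·33 + 61 = 1843 = 27·67 + 34 ≡ 34 (mod 67).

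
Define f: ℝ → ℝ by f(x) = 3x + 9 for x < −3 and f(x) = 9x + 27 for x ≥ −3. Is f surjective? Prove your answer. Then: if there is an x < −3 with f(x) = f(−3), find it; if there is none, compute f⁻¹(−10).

-19/3

Both pieces are strictly increasing (slopes 3 and 9), so each is injective on its own interval.
The left piece maps (−∞, −3) onto (−∞, 0); the right piece maps [−3, ∞) onto [0, ∞).
These images together cover ℝ, so f is surjective.
Because the two images are disjoint, no x < −3 has f(x) = f(−3), so we compute f⁻¹(−10): −10 lies in (−∞, 0), so solve 3x + 9 = −10: x = (−10 − 9)/3 = −19/3.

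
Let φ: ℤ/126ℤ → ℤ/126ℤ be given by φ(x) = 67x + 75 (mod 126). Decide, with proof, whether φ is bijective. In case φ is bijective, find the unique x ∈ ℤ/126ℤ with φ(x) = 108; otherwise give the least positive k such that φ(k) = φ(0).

87

Suppose φ(x_1) = φ(x_2) in ℤ/126ℤ. Then 67x_1 + 75 ≡ 67x_2 + 75 (mod 126), thus 67(x_1 − x_2) ≡ 0 (mod 126).
Since gcd(67, 126) = 1, 67 is invertible modulo 126, hence x_1 − x_2 ≡ 0 (mod 126), i.e. x_1 = x_2.
We now compute 67⁻¹ mod 126 explicitly. Euclid's algorithm: 126 = 1·67 + 59, 67 = 1·59 + 8, 59 = 7·8 + 3, 8 = 2·3 + 2, 3 = 1·2 + 1; back-substituting gives 1 = 79·67 − 42·126, so 67⁻¹ ≡ 79 (mod 126).
For any y ∈ ℤ/126ℤ, x = 79(y − 75) mod 126 satisfies φ(x) = 67·79(y − 75) + 75 ≡ y (since 67·79 ≡ 1 mod 126). So every y has a preimage.
Thus φ is bijective.
Since φ is bijective, we compute φ⁻¹(108): solve 67x + 75 ≡ 108 (mod 126), i.e. 67x ≡ 33 (mod 126).
Multiplying by 67⁻¹ = 79 gives x ≡ 79·33 = 2607 = 20·126 + 87 ≡ 87 (mod 126).
Check: φ(87) = 67·87 + 75 = 5904 = 46·126 + 108 ≡ 108 (mod 126).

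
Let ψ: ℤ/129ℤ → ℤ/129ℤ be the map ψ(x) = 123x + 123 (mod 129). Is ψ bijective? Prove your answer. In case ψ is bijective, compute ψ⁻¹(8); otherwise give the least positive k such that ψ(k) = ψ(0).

We have gcd(123, 129) = 3 > 1. Taking u = 0 and v = 43: ψ(0) = 123 and ψ(43) = 123·43 + 123 = 5412 ≡ 123 (mod 129).
So ψ(0) = ψ(43) while 0 ≠ 43, hence ψ is not injective, hence not bijective.
Since ψ is not bijective, we find the least positive k with ψ(k) = ψ(0): this means 123k ≡ 0 (mod 129), i.e. 129 ∣ 123k. Since gcd(123, 129) = 3, dividing through by 3 this holds exactly when 43 ∣ 41k, and as gcd(41, 43) = 1, exactly when 43 ∣ k.
The smallest positive such k is 43.

43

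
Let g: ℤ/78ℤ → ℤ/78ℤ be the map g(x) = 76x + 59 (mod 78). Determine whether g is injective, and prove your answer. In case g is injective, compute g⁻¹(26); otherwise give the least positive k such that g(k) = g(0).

By definition, injectivity means: for all x_1, x_2 in the domain, g(x_1) = g(x_2) implies x_1 = x_2.
We have gcd(76, 78) = 2 > 1. Taking x_1 = 0 and x_2 = 39: g(0) = 59 and g(39) = 76·39 + 59 = 3023 ≡ 59 (mod 78).
So g(0) = g(39) while 0 ≠ 39, therefore g is not injective.
Since g is not injective, we find the least positive k with g(k) = g(0): this means 76k ≡ 0 (mod 78), i.e. 78 ∣ 76k. Since gcd(76, 78) = 2, dividing through by 2 this holds exactly when 39 ∣ 38k, and as gcd(38, 39) = 1, exactly when 39 ∣ k.
The smallest positive such k is 39.

39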